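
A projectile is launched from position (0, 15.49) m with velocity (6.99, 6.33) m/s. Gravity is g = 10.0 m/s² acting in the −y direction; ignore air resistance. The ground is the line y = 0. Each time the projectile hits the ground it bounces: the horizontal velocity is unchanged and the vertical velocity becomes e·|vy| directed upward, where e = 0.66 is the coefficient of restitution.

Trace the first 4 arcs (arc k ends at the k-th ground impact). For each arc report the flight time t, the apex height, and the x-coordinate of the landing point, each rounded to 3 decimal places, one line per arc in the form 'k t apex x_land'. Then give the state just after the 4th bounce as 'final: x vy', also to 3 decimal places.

Arc 1: start y=15.490, vy=6.330 → t=2.503, apex=17.493, x_land=17.499, impact vy=-18.705
  bounce: vy ← 0.66·18.705 = 12.345
Arc 2: start y=0.000, vy=12.345 → t=2.469, apex=7.620, x_land=34.758, impact vy=-12.345
  bounce: vy ← 0.66·12.345 = 8.148
Arc 3: start y=0.000, vy=8.148 → t=1.630, apex=3.319, x_land=46.148, impact vy=-8.148
  bounce: vy ← 0.66·8.148 = 5.378
Arc 4: start y=0.000, vy=5.378 → t=1.076, apex=1.446, x_land=53.666, impact vy=-5.378
  bounce: vy ← 0.66·5.378 = 3.549

1 2.503 17.493 17.499
2 2.469 7.620 34.758
3 1.630 3.319 46.148
4 1.076 1.446 53.666
final: 53.666 3.549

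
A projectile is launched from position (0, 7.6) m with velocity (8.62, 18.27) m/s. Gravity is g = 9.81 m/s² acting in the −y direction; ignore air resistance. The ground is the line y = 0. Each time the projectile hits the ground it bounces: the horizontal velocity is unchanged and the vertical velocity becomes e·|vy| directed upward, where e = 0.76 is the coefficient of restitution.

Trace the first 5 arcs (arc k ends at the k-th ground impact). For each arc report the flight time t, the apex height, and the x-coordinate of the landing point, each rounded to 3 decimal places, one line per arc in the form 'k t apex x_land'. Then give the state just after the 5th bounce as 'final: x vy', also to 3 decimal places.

Arc 1: start y=7.600, vy=18.270 → t=4.102, apex=24.613, x_land=35.363, impact vy=-21.975
  bounce: vy ← 0.76·21.975 = 16.701
Arc 2: start y=0.000, vy=16.701 → t=3.405, apex=14.216, x_land=64.713, impact vy=-16.701
  bounce: vy ← 0.76·16.701 = 12.693
Arc 3: start y=0.000, vy=12.693 → t=2.588, apex=8.211, x_land=87.020, impact vy=-12.693
  bounce: vy ← 0.76·12.693 = 9.647
Arc 4: start y=0.000, vy=9.647 → t=1.967, apex=4.743, x_land=103.972, impact vy=-9.647
  bounce: vy ← 0.76·9.647 = 7.331
Arc 5: start y=0.000, vy=7.331 → t=1.495, apex=2.740, x_land=116.857, impact vy=-7.331
  bounce: vy ← 0.76·7.331 = 5.572

1 4.102 24.613 35.363
2 3.405 14.216 64.713
3 2.588 8.211 87.020
4 1.967 4.743 103.972
5 1.495 2.740 116.857
final: 116.857 5.572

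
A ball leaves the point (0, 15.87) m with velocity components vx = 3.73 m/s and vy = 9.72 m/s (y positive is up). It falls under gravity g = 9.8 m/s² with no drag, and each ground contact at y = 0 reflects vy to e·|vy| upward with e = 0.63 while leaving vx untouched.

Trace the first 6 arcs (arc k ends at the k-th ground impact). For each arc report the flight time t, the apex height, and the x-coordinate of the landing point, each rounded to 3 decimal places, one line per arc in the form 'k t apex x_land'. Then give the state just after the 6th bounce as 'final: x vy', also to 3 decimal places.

Arc 1: start y=15.870, vy=9.720 → t=3.047, apex=20.690, x_land=11.364, impact vy=-20.138
  bounce: vy ← 0.63·20.138 = 12.687
Arc 2: start y=0.000, vy=12.687 → t=2.589, apex=8.212, x_land=21.022, impact vy=-12.687
  bounce: vy ← 0.63·12.687 = 7.993
Arc 3: start y=0.000, vy=7.993 → t=1.631, apex=3.259, x_land=27.106, impact vy=-7.993
  bounce: vy ← 0.63·7.993 = 5.035
Arc 4: start y=0.000, vy=5.035 → t=1.028, apex=1.294, x_land=30.939, impact vy=-5.035
  bounce: vy ← 0.63·5.035 = 3.172
Arc 5: start y=0.000, vy=3.172 → t=0.647, apex=0.513, x_land=33.354, impact vy=-3.172
  bounce: vy ← 0.63·3.172 = 1.999
Arc 6: start y=0.000, vy=1.999 → t=0.408, apex=0.204, x_land=34.875, impact vy=-1.999
  bounce: vy ← 0.63·1.999 = 1.259

1 3.047 20.690 11.364
2 2.589 8.212 21.022
3 1.631 3.259 27.106
4 1.028 1.294 30.939
5 0.647 0.513 33.354
6 0.408 0.204 34.875
final: 34.875 1.259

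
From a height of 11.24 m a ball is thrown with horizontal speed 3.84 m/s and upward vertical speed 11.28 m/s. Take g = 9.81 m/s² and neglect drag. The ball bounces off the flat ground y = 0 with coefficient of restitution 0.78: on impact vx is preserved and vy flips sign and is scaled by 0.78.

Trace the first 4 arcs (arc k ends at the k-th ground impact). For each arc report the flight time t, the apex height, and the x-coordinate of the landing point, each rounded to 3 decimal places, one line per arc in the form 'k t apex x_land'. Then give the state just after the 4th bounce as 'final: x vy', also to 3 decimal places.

Arc 1: start y=11.240, vy=11.280 → t=3.051, apex=17.725, x_land=11.715, impact vy=-18.649
  bounce: vy ← 0.78·18.649 = 14.546
Arc 2: start y=0.000, vy=14.546 → t=2.966, apex=10.784, x_land=23.103, impact vy=-14.546
  bounce: vy ← 0.78·14.546 = 11.346
Arc 3: start y=0.000, vy=11.346 → t=2.313, apex=6.561, x_land=31.985, impact vy=-11.346
  bounce: vy ← 0.78·11.346 = 8.850
Arc 4: start y=0.000, vy=8.850 → t=1.804, apex=3.992, x_land=38.913, impact vy=-8.850
  bounce: vy ← 0.78·8.850 = 6.903

1 3.051 17.725 11.715
2 2.966 10.784 23.103
3 2.313 6.561 31.985
4 1.804 3.992 38.913
final: 38.913 6.903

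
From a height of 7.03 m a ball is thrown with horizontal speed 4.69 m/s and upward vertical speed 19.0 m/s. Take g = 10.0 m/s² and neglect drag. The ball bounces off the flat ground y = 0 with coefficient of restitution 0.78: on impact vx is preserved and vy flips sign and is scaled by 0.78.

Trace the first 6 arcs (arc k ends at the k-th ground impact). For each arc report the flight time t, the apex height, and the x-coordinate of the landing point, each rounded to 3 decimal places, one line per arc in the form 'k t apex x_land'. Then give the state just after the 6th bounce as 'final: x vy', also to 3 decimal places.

1 4.140 25.080 19.415
2 3.494 15.259 35.801
3 2.725 9.283 48.582
4 2.126 5.648 58.552
5 1.658 3.436 66.328
6 1.293 2.091 72.393
final: 72.393 5.044

Arc 1: start y=7.030, vy=19.000 → t=4.140, apex=25.080, x_land=19.415, impact vy=-22.396
  bounce: vy ← 0.78·22.396 = 17.469
Arc 2: start y=0.000, vy=17.469 → t=3.494, apex=15.259, x_land=35.801, impact vy=-17.469
  bounce: vy ← 0.78·17.469 = 13.626
Arc 3: start y=0.000, vy=13.626 → t=2.725, apex=9.283, x_land=48.582, impact vy=-13.626
  bounce: vy ← 0.78·13.626 = 10.628
Arc 4: start y=0.000, vy=10.628 → t=2.126, apex=5.648, x_land=58.552, impact vy=-10.628
  bounce: vy ← 0.78·10.628 = 8.290
Arc 5: start y=0.000, vy=8.290 → t=1.658, apex=3.436, x_land=66.328, impact vy=-8.290
  bounce: vy ← 0.78·8.290 = 6.466
Arc 6: start y=0.000, vy=6.466 → t=1.293, apex=2.091, x_land=72.393, impact vy=-6.466
  bounce: vy ← 0.78·6.466 = 5.044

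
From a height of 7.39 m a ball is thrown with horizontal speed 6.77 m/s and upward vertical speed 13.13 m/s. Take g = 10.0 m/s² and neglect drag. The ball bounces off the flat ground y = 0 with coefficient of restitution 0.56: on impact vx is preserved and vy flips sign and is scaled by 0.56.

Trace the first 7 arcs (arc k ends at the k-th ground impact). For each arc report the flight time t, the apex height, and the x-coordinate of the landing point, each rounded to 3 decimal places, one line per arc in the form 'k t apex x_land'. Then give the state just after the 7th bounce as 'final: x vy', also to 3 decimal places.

Arc 1: start y=7.390, vy=13.130 → t=3.102, apex=16.010, x_land=21.003, impact vy=-17.894
  bounce: vy ← 0.56·17.894 = 10.021
Arc 2: start y=0.000, vy=10.021 → t=2.004, apex=5.021, x_land=34.571, impact vy=-10.021
  bounce: vy ← 0.56·10.021 = 5.612
Arc 3: start y=0.000, vy=5.612 → t=1.122, apex=1.574, x_land=42.169, impact vy=-5.612
  bounce: vy ← 0.56·5.612 = 3.142
Arc 4: start y=0.000, vy=3.142 → t=0.628, apex=0.494, x_land=46.424, impact vy=-3.142
  bounce: vy ← 0.56·3.142 = 1.760
Arc 5: start y=0.000, vy=1.760 → t=0.352, apex=0.155, x_land=48.807, impact vy=-1.760
  bounce: vy ← 0.56·1.760 = 0.985
Arc 6: start y=0.000, vy=0.985 → t=0.197, apex=0.049, x_land=50.141, impact vy=-0.985
  bounce: vy ← 0.56·0.985 = 0.552
Arc 7: start y=0.000, vy=0.552 → t=0.110, apex=0.015, x_land=50.889, impact vy=-0.552
  bounce: vy ← 0.56·0.552 = 0.309

1 3.102 16.010 21.003
2 2.004 5.021 34.571
3 1.122 1.574 42.169
4 0.628 0.494 46.424
5 0.352 0.155 48.807
6 0.197 0.049 50.141
7 0.110 0.015 50.889
final: 50.889 0.309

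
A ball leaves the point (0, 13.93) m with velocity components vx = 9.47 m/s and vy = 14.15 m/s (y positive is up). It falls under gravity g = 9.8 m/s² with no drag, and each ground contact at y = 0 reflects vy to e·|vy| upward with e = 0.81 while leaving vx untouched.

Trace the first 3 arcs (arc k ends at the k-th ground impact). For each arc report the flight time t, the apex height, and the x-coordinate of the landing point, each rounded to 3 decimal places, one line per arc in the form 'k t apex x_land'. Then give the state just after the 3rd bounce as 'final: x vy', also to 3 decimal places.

Arc 1: start y=13.930, vy=14.150 → t=3.664, apex=24.145, x_land=34.695, impact vy=-21.754
  bounce: vy ← 0.81·21.754 = 17.621
Arc 2: start y=0.000, vy=17.621 → t=3.596, apex=15.842, x_land=68.751, impact vy=-17.621
  bounce: vy ← 0.81·17.621 = 14.273
Arc 3: start y=0.000, vy=14.273 → t=2.913, apex=10.394, x_land=96.335, impact vy=-14.273
  bounce: vy ← 0.81·14.273 = 11.561

1 3.664 24.145 34.695
2 3.596 15.842 68.751
3 2.913 10.394 96.335
final: 96.335 11.561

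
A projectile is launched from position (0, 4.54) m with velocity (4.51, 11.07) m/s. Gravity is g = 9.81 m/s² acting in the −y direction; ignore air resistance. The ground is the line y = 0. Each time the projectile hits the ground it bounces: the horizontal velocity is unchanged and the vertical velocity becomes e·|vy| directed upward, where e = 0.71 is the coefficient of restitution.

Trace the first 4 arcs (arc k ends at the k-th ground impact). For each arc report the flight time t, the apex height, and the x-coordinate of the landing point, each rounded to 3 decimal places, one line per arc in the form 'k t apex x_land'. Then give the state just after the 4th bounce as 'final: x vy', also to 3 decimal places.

Arc 1: start y=4.540, vy=11.070 → t=2.611, apex=10.786, x_land=11.777, impact vy=-14.547
  bounce: vy ← 0.71·14.547 = 10.328
Arc 2: start y=0.000, vy=10.328 → t=2.106, apex=5.437, x_land=21.274, impact vy=-10.328
  bounce: vy ← 0.71·10.328 = 7.333
Arc 3: start y=0.000, vy=7.333 → t=1.495, apex=2.741, x_land=28.017, impact vy=-7.333
  bounce: vy ← 0.71·7.333 = 5.207
Arc 4: start y=0.000, vy=5.207 → t=1.061, apex=1.382, x_land=32.804, impact vy=-5.207
  bounce: vy ← 0.71·5.207 = 3.697

1 2.611 10.786 11.777
2 2.106 5.437 21.274
3 1.495 2.741 28.017
4 1.061 1.382 32.804
final: 32.804 3.697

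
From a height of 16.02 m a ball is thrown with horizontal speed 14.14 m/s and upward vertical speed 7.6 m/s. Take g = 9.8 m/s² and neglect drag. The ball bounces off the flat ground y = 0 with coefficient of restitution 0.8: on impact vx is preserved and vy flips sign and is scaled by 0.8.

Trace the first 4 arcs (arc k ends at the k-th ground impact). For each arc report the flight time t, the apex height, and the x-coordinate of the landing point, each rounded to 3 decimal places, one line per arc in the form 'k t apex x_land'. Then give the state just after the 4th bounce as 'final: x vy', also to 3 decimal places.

Arc 1: start y=16.020, vy=7.600 → t=2.743, apex=18.967, x_land=38.785, impact vy=-19.281
  bounce: vy ← 0.8·19.281 = 15.425
Arc 2: start y=0.000, vy=15.425 → t=3.148, apex=12.139, x_land=83.297, impact vy=-15.425
  bounce: vy ← 0.8·15.425 = 12.340
Arc 3: start y=0.000, vy=12.340 → t=2.518, apex=7.769, x_land=118.906, impact vy=-12.340
  bounce: vy ← 0.8·12.340 = 9.872
Arc 4: start y=0.000, vy=9.872 → t=2.015, apex=4.972, x_land=147.393, impact vy=-9.872
  bounce: vy ← 0.8·9.872 = 7.897

1 2.743 18.967 38.785
2 3.148 12.139 83.297
3 2.518 7.769 118.906
4 2.015 4.972 147.393
final: 147.393 7.897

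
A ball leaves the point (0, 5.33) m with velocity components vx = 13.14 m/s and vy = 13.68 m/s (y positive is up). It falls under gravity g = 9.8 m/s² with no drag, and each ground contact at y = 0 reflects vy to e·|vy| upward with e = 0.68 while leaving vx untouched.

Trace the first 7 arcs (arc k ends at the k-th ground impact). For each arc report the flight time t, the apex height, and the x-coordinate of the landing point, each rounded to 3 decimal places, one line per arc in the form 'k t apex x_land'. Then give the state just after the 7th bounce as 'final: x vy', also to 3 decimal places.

1 3.138 14.878 41.239
2 2.370 6.880 72.378
3 1.611 3.181 93.553
4 1.096 1.471 107.952
5 0.745 0.680 117.743
6 0.507 0.315 124.401
7 0.345 0.145 128.929
final: 128.929 1.148

Arc 1: start y=5.330, vy=13.680 → t=3.138, apex=14.878, x_land=41.239, impact vy=-17.077
  bounce: vy ← 0.68·17.077 = 11.612
Arc 2: start y=0.000, vy=11.612 → t=2.370, apex=6.880, x_land=72.378, impact vy=-11.612
  bounce: vy ← 0.68·11.612 = 7.896
Arc 3: start y=0.000, vy=7.896 → t=1.611, apex=3.181, x_land=93.553, impact vy=-7.896
  bounce: vy ← 0.68·7.896 = 5.369
Arc 4: start y=0.000, vy=5.369 → t=1.096, apex=1.471, x_land=107.952, impact vy=-5.369
  bounce: vy ← 0.68·5.369 = 3.651
Arc 5: start y=0.000, vy=3.651 → t=0.745, apex=0.680, x_land=117.743, impact vy=-3.651
  bounce: vy ← 0.68·3.651 = 2.483
Arc 6: start y=0.000, vy=2.483 → t=0.507, apex=0.315, x_land=124.401, impact vy=-2.483
  bounce: vy ← 0.68·2.483 = 1.688
Arc 7: start y=0.000, vy=1.688 → t=0.345, apex=0.145, x_land=128.929, impact vy=-1.688
  bounce: vy ← 0.68·1.688 = 1.148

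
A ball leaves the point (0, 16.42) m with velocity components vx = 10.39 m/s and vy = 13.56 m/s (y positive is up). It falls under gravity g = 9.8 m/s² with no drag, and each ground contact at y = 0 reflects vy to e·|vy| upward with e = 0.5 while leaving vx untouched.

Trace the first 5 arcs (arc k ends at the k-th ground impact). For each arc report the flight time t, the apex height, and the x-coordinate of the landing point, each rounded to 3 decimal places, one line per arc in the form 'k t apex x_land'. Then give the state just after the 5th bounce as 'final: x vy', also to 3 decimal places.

1 3.678 25.801 38.218
2 2.295 6.450 62.060
3 1.147 1.613 73.981
4 0.574 0.403 79.941
5 0.287 0.101 82.921
final: 82.921 0.703

Arc 1: start y=16.420, vy=13.560 → t=3.678, apex=25.801, x_land=38.218, impact vy=-22.488
  bounce: vy ← 0.5·22.488 = 11.244
Arc 2: start y=0.000, vy=11.244 → t=2.295, apex=6.450, x_land=62.060, impact vy=-11.244
  bounce: vy ← 0.5·11.244 = 5.622
Arc 3: start y=0.000, vy=5.622 → t=1.147, apex=1.613, x_land=73.981, impact vy=-5.622
  bounce: vy ← 0.5·5.622 = 2.811
Arc 4: start y=0.000, vy=2.811 → t=0.574, apex=0.403, x_land=79.941, impact vy=-2.811
  bounce: vy ← 0.5·2.811 = 1.405
Arc 5: start y=0.000, vy=1.405 → t=0.287, apex=0.101, x_land=82.921, impact vy=-1.405
  bounce: vy ← 0.5·1.405 = 0.703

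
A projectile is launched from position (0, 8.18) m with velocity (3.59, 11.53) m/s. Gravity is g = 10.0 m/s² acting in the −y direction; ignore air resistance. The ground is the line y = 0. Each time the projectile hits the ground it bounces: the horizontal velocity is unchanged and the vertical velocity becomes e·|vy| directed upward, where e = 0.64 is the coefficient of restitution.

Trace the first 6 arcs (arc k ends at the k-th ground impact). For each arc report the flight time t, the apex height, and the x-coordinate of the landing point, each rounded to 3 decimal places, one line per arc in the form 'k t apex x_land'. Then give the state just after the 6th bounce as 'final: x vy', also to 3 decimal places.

Arc 1: start y=8.180, vy=11.530 → t=2.875, apex=14.827, x_land=10.321, impact vy=-17.220
  bounce: vy ← 0.64·17.220 = 11.021
Arc 2: start y=0.000, vy=11.021 → t=2.204, apex=6.073, x_land=18.234, impact vy=-11.021
  bounce: vy ← 0.64·11.021 = 7.053
Arc 3: start y=0.000, vy=7.053 → t=1.411, apex=2.488, x_land=23.299, impact vy=-7.053
  bounce: vy ← 0.64·7.053 = 4.514
Arc 4: start y=0.000, vy=4.514 → t=0.903, apex=1.019, x_land=26.540, impact vy=-4.514
  bounce: vy ← 0.64·4.514 = 2.889
Arc 5: start y=0.000, vy=2.889 → t=0.578, apex=0.417, x_land=28.614, impact vy=-2.889
  bounce: vy ← 0.64·2.889 = 1.849
Arc 6: start y=0.000, vy=1.849 → t=0.370, apex=0.171, x_land=29.942, impact vy=-1.849
  bounce: vy ← 0.64·1.849 = 1.183

1 2.875 14.827 10.321
2 2.204 6.073 18.234
3 1.411 2.488 23.299
4 0.903 1.019 26.540
5 0.578 0.417 28.614
6 0.370 0.171 29.942
final: 29.942 1.183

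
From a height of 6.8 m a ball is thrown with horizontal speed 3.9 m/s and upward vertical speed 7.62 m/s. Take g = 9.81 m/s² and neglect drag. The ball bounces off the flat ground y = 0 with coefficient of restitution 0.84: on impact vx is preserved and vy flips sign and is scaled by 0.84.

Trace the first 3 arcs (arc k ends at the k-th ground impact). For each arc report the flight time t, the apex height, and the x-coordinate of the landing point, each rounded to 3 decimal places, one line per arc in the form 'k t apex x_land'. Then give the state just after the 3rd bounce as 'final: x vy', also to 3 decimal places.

1 2.187 9.759 8.531
2 2.370 6.886 17.773
3 1.991 4.859 25.536
final: 25.536 8.202

Arc 1: start y=6.800, vy=7.620 → t=2.187, apex=9.759, x_land=8.531, impact vy=-13.838
  bounce: vy ← 0.84·13.838 = 11.624
Arc 2: start y=0.000, vy=11.624 → t=2.370, apex=6.886, x_land=17.773, impact vy=-11.624
  bounce: vy ← 0.84·11.624 = 9.764
Arc 3: start y=0.000, vy=9.764 → t=1.991, apex=4.859, x_land=25.536, impact vy=-9.764
  bounce: vy ← 0.84·9.764 = 8.202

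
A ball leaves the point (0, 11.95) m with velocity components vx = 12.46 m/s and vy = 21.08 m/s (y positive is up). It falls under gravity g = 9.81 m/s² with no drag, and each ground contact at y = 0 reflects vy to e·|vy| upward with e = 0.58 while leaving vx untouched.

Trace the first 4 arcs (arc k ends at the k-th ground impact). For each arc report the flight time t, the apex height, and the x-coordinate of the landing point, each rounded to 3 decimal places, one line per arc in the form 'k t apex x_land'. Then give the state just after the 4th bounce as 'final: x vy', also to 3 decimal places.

Arc 1: start y=11.950, vy=21.080 → t=4.805, apex=34.599, x_land=59.867, impact vy=-26.054
  bounce: vy ← 0.58·26.054 = 15.111
Arc 2: start y=0.000, vy=15.111 → t=3.081, apex=11.639, x_land=98.254, impact vy=-15.111
  bounce: vy ← 0.58·15.111 = 8.765
Arc 3: start y=0.000, vy=8.765 → t=1.787, apex=3.915, x_land=120.519, impact vy=-8.765
  bounce: vy ← 0.58·8.765 = 5.084
Arc 4: start y=0.000, vy=5.084 → t=1.036, apex=1.317, x_land=133.432, impact vy=-5.084
  bounce: vy ← 0.58·5.084 = 2.948

1 4.805 34.599 59.867
2 3.081 11.639 98.254
3 1.787 3.915 120.519
4 1.036 1.317 133.432
final: 133.432 2.948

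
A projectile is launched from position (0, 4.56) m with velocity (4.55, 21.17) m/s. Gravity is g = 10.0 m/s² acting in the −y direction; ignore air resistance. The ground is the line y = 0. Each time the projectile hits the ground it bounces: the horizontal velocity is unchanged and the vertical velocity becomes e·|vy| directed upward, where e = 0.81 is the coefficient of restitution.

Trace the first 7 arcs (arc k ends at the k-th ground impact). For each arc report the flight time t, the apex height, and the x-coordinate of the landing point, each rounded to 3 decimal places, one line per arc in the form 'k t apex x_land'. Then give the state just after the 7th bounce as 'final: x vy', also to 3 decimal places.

1 4.439 26.968 20.199
2 3.762 17.694 37.318
3 3.047 11.609 51.184
4 2.468 7.617 62.416
5 1.999 4.997 71.513
6 1.620 3.279 78.882
7 1.312 2.151 84.851
final: 84.851 5.313

Arc 1: start y=4.560, vy=21.170 → t=4.439, apex=26.968, x_land=20.199, impact vy=-23.224
  bounce: vy ← 0.81·23.224 = 18.812
Arc 2: start y=0.000, vy=18.812 → t=3.762, apex=17.694, x_land=37.318, impact vy=-18.812
  bounce: vy ← 0.81·18.812 = 15.237
Arc 3: start y=0.000, vy=15.237 → t=3.047, apex=11.609, x_land=51.184, impact vy=-15.237
  bounce: vy ← 0.81·15.237 = 12.342
Arc 4: start y=0.000, vy=12.342 → t=2.468, apex=7.617, x_land=62.416, impact vy=-12.342
  bounce: vy ← 0.81·12.342 = 9.997
Arc 5: start y=0.000, vy=9.997 → t=1.999, apex=4.997, x_land=71.513, impact vy=-9.997
  bounce: vy ← 0.81·9.997 = 8.098
Arc 6: start y=0.000, vy=8.098 → t=1.620, apex=3.279, x_land=78.882, impact vy=-8.098
  bounce: vy ← 0.81·8.098 = 6.559
Arc 7: start y=0.000, vy=6.559 → t=1.312, apex=2.151, x_land=84.851, impact vy=-6.559
  bounce: vy ← 0.81·6.559 = 5.313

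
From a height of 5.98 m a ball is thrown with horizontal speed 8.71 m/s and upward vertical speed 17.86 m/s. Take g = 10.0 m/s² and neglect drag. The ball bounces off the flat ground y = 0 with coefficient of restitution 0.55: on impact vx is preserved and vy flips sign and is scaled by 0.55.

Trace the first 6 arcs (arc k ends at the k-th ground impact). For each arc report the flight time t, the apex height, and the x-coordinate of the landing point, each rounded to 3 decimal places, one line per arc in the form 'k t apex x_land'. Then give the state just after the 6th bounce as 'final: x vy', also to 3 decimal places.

Arc 1: start y=5.980, vy=17.860 → t=3.880, apex=21.929, x_land=33.797, impact vy=-20.942
  bounce: vy ← 0.55·20.942 = 11.518
Arc 2: start y=0.000, vy=11.518 → t=2.304, apex=6.634, x_land=53.862, impact vy=-11.518
  bounce: vy ← 0.55·11.518 = 6.335
Arc 3: start y=0.000, vy=6.335 → t=1.267, apex=2.007, x_land=64.897, impact vy=-6.335
  bounce: vy ← 0.55·6.335 = 3.484
Arc 4: start y=0.000, vy=3.484 → t=0.697, apex=0.607, x_land=70.967, impact vy=-3.484
  bounce: vy ← 0.55·3.484 = 1.916
Arc 5: start y=0.000, vy=1.916 → t=0.383, apex=0.184, x_land=74.305, impact vy=-1.916
  bounce: vy ← 0.55·1.916 = 1.054
Arc 6: start y=0.000, vy=1.054 → t=0.211, apex=0.056, x_land=76.141, impact vy=-1.054
  bounce: vy ← 0.55·1.054 = 0.580

1 3.880 21.929 33.797
2 2.304 6.634 53.862
3 1.267 2.007 64.897
4 0.697 0.607 70.967
5 0.383 0.184 74.305
6 0.211 0.056 76.141
final: 76.141 0.580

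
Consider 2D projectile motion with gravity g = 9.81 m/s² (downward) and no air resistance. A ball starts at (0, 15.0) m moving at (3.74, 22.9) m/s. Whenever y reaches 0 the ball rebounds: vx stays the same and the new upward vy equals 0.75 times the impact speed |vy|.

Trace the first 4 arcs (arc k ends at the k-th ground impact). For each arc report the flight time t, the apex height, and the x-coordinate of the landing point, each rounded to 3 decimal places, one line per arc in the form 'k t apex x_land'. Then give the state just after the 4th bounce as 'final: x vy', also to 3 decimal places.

Arc 1: start y=15.000, vy=22.900 → t=5.251, apex=41.728, x_land=19.639, impact vy=-28.613
  bounce: vy ← 0.75·28.613 = 21.460
Arc 2: start y=0.000, vy=21.460 → t=4.375, apex=23.472, x_land=36.002, impact vy=-21.460
  bounce: vy ← 0.75·21.460 = 16.095
Arc 3: start y=0.000, vy=16.095 → t=3.281, apex=13.203, x_land=48.274, impact vy=-16.095
  bounce: vy ← 0.75·16.095 = 12.071
Arc 4: start y=0.000, vy=12.071 → t=2.461, apex=7.427, x_land=57.478, impact vy=-12.071
  bounce: vy ← 0.75·12.071 = 9.053

1 5.251 41.728 19.639
2 4.375 23.472 36.002
3 3.281 13.203 48.274
4 2.461 7.427 57.478
final: 57.478 9.053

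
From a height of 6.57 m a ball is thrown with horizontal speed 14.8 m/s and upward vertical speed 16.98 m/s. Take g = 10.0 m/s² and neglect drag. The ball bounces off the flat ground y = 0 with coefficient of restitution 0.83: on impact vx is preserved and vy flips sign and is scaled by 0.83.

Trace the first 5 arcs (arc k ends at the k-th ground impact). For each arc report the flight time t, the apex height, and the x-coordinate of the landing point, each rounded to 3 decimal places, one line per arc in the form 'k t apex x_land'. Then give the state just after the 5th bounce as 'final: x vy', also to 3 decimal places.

1 3.747 20.986 55.451
2 3.401 14.457 105.784
3 2.823 9.960 147.560
4 2.343 6.861 182.234
5 1.945 4.727 211.014
final: 211.014 8.070

Arc 1: start y=6.570, vy=16.980 → t=3.747, apex=20.986, x_land=55.451, impact vy=-20.487
  bounce: vy ← 0.83·20.487 = 17.004
Arc 2: start y=0.000, vy=17.004 → t=3.401, apex=14.457, x_land=105.784, impact vy=-17.004
  bounce: vy ← 0.83·17.004 = 14.114
Arc 3: start y=0.000, vy=14.114 → t=2.823, apex=9.960, x_land=147.560, impact vy=-14.114
  bounce: vy ← 0.83·14.114 = 11.714
Arc 4: start y=0.000, vy=11.714 → t=2.343, apex=6.861, x_land=182.234, impact vy=-11.714
  bounce: vy ← 0.83·11.714 = 9.723
Arc 5: start y=0.000, vy=9.723 → t=1.945, apex=4.727, x_land=211.014, impact vy=-9.723
  bounce: vy ← 0.83·9.723 = 8.070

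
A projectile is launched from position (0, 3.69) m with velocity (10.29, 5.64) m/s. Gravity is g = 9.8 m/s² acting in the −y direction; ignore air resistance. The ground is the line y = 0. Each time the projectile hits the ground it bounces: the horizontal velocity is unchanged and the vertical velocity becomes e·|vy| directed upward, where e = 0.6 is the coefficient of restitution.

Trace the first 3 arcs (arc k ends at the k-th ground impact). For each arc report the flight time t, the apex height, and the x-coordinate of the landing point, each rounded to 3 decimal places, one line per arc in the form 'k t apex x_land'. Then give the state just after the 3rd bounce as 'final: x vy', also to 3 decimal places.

Arc 1: start y=3.690, vy=5.640 → t=1.617, apex=5.313, x_land=16.637, impact vy=-10.205
  bounce: vy ← 0.6·10.205 = 6.123
Arc 2: start y=0.000, vy=6.123 → t=1.250, apex=1.913, x_land=29.495, impact vy=-6.123
  bounce: vy ← 0.6·6.123 = 3.674
Arc 3: start y=0.000, vy=3.674 → t=0.750, apex=0.689, x_land=37.209, impact vy=-3.674
  bounce: vy ← 0.6·3.674 = 2.204

1 1.617 5.313 16.637
2 1.250 1.913 29.495
3 0.750 0.689 37.209
final: 37.209 2.204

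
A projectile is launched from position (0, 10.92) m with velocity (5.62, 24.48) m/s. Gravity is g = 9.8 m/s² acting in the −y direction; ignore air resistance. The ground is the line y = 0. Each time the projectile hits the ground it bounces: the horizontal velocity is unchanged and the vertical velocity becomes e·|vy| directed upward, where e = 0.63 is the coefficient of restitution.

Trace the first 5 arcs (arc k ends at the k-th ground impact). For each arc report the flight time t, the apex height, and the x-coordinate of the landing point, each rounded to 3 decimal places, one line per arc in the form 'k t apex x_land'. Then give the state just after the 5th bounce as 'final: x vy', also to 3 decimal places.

1 5.408 41.495 30.393
2 3.667 16.469 51.000
3 2.310 6.537 63.982
4 1.455 2.594 72.161
5 0.917 1.030 77.313
final: 77.313 2.830

Arc 1: start y=10.920, vy=24.480 → t=5.408, apex=41.495, x_land=30.393, impact vy=-28.518
  bounce: vy ← 0.63·28.518 = 17.967
Arc 2: start y=0.000, vy=17.967 → t=3.667, apex=16.469, x_land=51.000, impact vy=-17.967
  bounce: vy ← 0.63·17.967 = 11.319
Arc 3: start y=0.000, vy=11.319 → t=2.310, apex=6.537, x_land=63.982, impact vy=-11.319
  bounce: vy ← 0.63·11.319 = 7.131
Arc 4: start y=0.000, vy=7.131 → t=1.455, apex=2.594, x_land=72.161, impact vy=-7.131
  bounce: vy ← 0.63·7.131 = 4.493
Arc 5: start y=0.000, vy=4.493 → t=0.917, apex=1.030, x_land=77.313, impact vy=-4.493
  bounce: vy ← 0.63·4.493 = 2.830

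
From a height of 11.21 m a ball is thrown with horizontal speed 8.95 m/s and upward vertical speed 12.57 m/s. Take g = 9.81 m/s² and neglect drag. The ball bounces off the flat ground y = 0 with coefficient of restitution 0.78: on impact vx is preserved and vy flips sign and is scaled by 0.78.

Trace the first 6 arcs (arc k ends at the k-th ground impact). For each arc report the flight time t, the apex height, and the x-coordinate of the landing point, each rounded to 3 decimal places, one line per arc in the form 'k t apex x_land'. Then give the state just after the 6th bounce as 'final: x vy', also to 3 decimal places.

1 3.263 19.263 29.205
2 3.092 11.720 56.874
3 2.411 7.130 78.455
4 1.881 4.338 95.289
5 1.467 2.639 108.419
6 1.144 1.606 118.661
final: 118.661 4.378

Arc 1: start y=11.210, vy=12.570 → t=3.263, apex=19.263, x_land=29.205, impact vy=-19.441
  bounce: vy ← 0.78·19.441 = 15.164
Arc 2: start y=0.000, vy=15.164 → t=3.092, apex=11.720, x_land=56.874, impact vy=-15.164
  bounce: vy ← 0.78·15.164 = 11.828
Arc 3: start y=0.000, vy=11.828 → t=2.411, apex=7.130, x_land=78.455, impact vy=-11.828
  bounce: vy ← 0.78·11.828 = 9.226
Arc 4: start y=0.000, vy=9.226 → t=1.881, apex=4.338, x_land=95.289, impact vy=-9.226
  bounce: vy ← 0.78·9.226 = 7.196
Arc 5: start y=0.000, vy=7.196 → t=1.467, apex=2.639, x_land=108.419, impact vy=-7.196
  bounce: vy ← 0.78·7.196 = 5.613
Arc 6: start y=0.000, vy=5.613 → t=1.144, apex=1.606, x_land=118.661, impact vy=-5.613
  bounce: vy ← 0.78·5.613 = 4.378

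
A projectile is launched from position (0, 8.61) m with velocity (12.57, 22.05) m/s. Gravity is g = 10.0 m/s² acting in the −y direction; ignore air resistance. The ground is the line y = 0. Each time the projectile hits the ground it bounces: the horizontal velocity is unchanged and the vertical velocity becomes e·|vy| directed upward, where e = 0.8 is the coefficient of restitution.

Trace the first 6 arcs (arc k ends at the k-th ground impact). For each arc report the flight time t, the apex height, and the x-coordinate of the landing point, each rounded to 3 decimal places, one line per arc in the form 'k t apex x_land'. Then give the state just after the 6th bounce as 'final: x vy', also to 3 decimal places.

1 4.771 32.920 59.971
2 4.105 21.069 111.577
3 3.284 13.484 152.862
4 2.628 8.630 185.890
5 2.102 5.523 212.312
6 1.682 3.535 233.450
final: 233.450 6.726

Arc 1: start y=8.610, vy=22.050 → t=4.771, apex=32.920, x_land=59.971, impact vy=-25.659
  bounce: vy ← 0.8·25.659 = 20.527
Arc 2: start y=0.000, vy=20.527 → t=4.105, apex=21.069, x_land=111.577, impact vy=-20.527
  bounce: vy ← 0.8·20.527 = 16.422
Arc 3: start y=0.000, vy=16.422 → t=3.284, apex=13.484, x_land=152.862, impact vy=-16.422
  bounce: vy ← 0.8·16.422 = 13.138
Arc 4: start y=0.000, vy=13.138 → t=2.628, apex=8.630, x_land=185.890, impact vy=-13.138
  bounce: vy ← 0.8·13.138 = 10.510
Arc 5: start y=0.000, vy=10.510 → t=2.102, apex=5.523, x_land=212.312, impact vy=-10.510
  bounce: vy ← 0.8·10.510 = 8.408
Arc 6: start y=0.000, vy=8.408 → t=1.682, apex=3.535, x_land=233.450, impact vy=-8.408
  bounce: vy ← 0.8·8.408 = 6.726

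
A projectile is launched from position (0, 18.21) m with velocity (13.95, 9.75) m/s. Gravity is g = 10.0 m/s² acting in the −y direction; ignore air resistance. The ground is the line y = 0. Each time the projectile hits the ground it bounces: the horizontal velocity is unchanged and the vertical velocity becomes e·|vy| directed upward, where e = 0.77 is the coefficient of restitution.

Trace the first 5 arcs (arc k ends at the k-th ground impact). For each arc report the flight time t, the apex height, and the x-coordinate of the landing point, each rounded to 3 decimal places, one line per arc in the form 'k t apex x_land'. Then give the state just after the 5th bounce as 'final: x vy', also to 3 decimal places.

1 3.118 22.963 43.497
2 3.300 13.615 89.536
3 2.541 8.072 124.986
4 1.957 4.786 152.282
5 1.507 2.838 173.300
final: 173.300 5.801

Arc 1: start y=18.210, vy=9.750 → t=3.118, apex=22.963, x_land=43.497, impact vy=-21.430
  bounce: vy ← 0.77·21.430 = 16.501
Arc 2: start y=0.000, vy=16.501 → t=3.300, apex=13.615, x_land=89.536, impact vy=-16.501
  bounce: vy ← 0.77·16.501 = 12.706
Arc 3: start y=0.000, vy=12.706 → t=2.541, apex=8.072, x_land=124.986, impact vy=-12.706
  bounce: vy ← 0.77·12.706 = 9.784
Arc 4: start y=0.000, vy=9.784 → t=1.957, apex=4.786, x_land=152.282, impact vy=-9.784
  bounce: vy ← 0.77·9.784 = 7.533
Arc 5: start y=0.000, vy=7.533 → t=1.507, apex=2.838, x_land=173.300, impact vy=-7.533
  bounce: vy ← 0.77·7.533 = 5.801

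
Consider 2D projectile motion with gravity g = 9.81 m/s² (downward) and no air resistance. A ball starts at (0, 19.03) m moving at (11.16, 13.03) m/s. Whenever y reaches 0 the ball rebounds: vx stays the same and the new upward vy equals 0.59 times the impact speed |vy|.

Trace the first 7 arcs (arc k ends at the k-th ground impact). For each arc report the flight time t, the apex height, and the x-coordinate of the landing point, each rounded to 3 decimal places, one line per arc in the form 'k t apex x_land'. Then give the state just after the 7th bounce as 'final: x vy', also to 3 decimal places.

Arc 1: start y=19.030, vy=13.030 → t=3.704, apex=27.683, x_land=41.336, impact vy=-23.306
  bounce: vy ← 0.59·23.306 = 13.750
Arc 2: start y=0.000, vy=13.750 → t=2.803, apex=9.637, x_land=72.621, impact vy=-13.750
  bounce: vy ← 0.59·13.750 = 8.113
Arc 3: start y=0.000, vy=8.113 → t=1.654, apex=3.355, x_land=91.079, impact vy=-8.113
  bounce: vy ← 0.59·8.113 = 4.786
Arc 4: start y=0.000, vy=4.786 → t=0.976, apex=1.168, x_land=101.969, impact vy=-4.786
  bounce: vy ← 0.59·4.786 = 2.824
Arc 5: start y=0.000, vy=2.824 → t=0.576, apex=0.406, x_land=108.395, impact vy=-2.824
  bounce: vy ← 0.59·2.824 = 1.666
Arc 6: start y=0.000, vy=1.666 → t=0.340, apex=0.141, x_land=112.186, impact vy=-1.666
  bounce: vy ← 0.59·1.666 = 0.983
Arc 7: start y=0.000, vy=0.983 → t=0.200, apex=0.049, x_land=114.422, impact vy=-0.983
  bounce: vy ← 0.59·0.983 = 0.580

1 3.704 27.683 41.336
2 2.803 9.637 72.621
3 1.654 3.355 91.079
4 0.976 1.168 101.969
5 0.576 0.406 108.395
6 0.340 0.141 112.186
7 0.200 0.049 114.422
final: 114.422 0.580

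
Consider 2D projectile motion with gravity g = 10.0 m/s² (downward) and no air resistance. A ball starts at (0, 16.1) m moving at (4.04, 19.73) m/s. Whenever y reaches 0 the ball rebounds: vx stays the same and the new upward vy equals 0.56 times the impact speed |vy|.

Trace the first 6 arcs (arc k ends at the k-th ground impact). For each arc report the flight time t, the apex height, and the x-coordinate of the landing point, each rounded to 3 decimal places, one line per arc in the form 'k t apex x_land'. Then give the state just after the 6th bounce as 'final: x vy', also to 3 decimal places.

Arc 1: start y=16.100, vy=19.730 → t=4.640, apex=35.564, x_land=18.745, impact vy=-26.670
  bounce: vy ← 0.56·26.670 = 14.935
Arc 2: start y=0.000, vy=14.935 → t=2.987, apex=11.153, x_land=30.813, impact vy=-14.935
  bounce: vy ← 0.56·14.935 = 8.364
Arc 3: start y=0.000, vy=8.364 → t=1.673, apex=3.498, x_land=37.571, impact vy=-8.364
  bounce: vy ← 0.56·8.364 = 4.684
Arc 4: start y=0.000, vy=4.684 → t=0.937, apex=1.097, x_land=41.355, impact vy=-4.684
  bounce: vy ← 0.56·4.684 = 2.623
Arc 5: start y=0.000, vy=2.623 → t=0.525, apex=0.344, x_land=43.474, impact vy=-2.623
  bounce: vy ← 0.56·2.623 = 1.469
Arc 6: start y=0.000, vy=1.469 → t=0.294, apex=0.108, x_land=44.661, impact vy=-1.469
  bounce: vy ← 0.56·1.469 = 0.823

1 4.640 35.564 18.745
2 2.987 11.153 30.813
3 1.673 3.498 37.571
4 0.937 1.097 41.355
5 0.525 0.344 43.474
6 0.294 0.108 44.661
final: 44.661 0.823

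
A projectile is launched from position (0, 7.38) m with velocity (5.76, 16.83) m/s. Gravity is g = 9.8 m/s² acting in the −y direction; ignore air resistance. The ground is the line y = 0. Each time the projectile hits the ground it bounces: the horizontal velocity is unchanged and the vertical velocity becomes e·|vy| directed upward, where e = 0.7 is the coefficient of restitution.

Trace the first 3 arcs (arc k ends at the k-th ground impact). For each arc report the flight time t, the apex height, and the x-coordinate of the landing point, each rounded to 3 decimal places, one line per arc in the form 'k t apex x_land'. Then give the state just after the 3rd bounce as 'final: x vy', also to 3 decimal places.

Arc 1: start y=7.380, vy=16.830 → t=3.828, apex=21.831, x_land=22.050, impact vy=-20.686
  bounce: vy ← 0.7·20.686 = 14.480
Arc 2: start y=0.000, vy=14.480 → t=2.955, apex=10.697, x_land=39.071, impact vy=-14.480
  bounce: vy ← 0.7·14.480 = 10.136
Arc 3: start y=0.000, vy=10.136 → t=2.069, apex=5.242, x_land=50.986, impact vy=-10.136
  bounce: vy ← 0.7·10.136 = 7.095

1 3.828 21.831 22.050
2 2.955 10.697 39.071
3 2.069 5.242 50.986
final: 50.986 7.095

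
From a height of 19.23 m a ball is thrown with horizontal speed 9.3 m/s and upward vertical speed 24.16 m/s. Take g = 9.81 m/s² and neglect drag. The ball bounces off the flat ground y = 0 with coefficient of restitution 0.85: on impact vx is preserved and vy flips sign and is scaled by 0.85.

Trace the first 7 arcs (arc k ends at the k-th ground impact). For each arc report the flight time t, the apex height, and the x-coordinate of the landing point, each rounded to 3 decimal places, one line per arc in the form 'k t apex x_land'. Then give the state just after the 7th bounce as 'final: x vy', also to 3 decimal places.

1 5.623 48.981 52.292
2 5.372 35.388 102.253
3 4.566 25.568 144.719
4 3.881 18.473 180.815
5 3.299 13.347 211.497
6 2.804 9.643 237.576
7 2.384 6.967 259.744
final: 259.744 9.938

Arc 1: start y=19.230, vy=24.160 → t=5.623, apex=48.981, x_land=52.292, impact vy=-31.000
  bounce: vy ← 0.85·31.000 = 26.350
Arc 2: start y=0.000, vy=26.350 → t=5.372, apex=35.388, x_land=102.253, impact vy=-26.350
  bounce: vy ← 0.85·26.350 = 22.397
Arc 3: start y=0.000, vy=22.397 → t=4.566, apex=25.568, x_land=144.719, impact vy=-22.397
  bounce: vy ← 0.85·22.397 = 19.038
Arc 4: start y=0.000, vy=19.038 → t=3.881, apex=18.473, x_land=180.815, impact vy=-19.038
  bounce: vy ← 0.85·19.038 = 16.182
Arc 5: start y=0.000, vy=16.182 → t=3.299, apex=13.347, x_land=211.497, impact vy=-16.182
  bounce: vy ← 0.85·16.182 = 13.755
Arc 6: start y=0.000, vy=13.755 → t=2.804, apex=9.643, x_land=237.576, impact vy=-13.755
  bounce: vy ← 0.85·13.755 = 11.692
Arc 7: start y=0.000, vy=11.692 → t=2.384, apex=6.967, x_land=259.744, impact vy=-11.692
  bounce: vy ← 0.85·11.692 = 9.938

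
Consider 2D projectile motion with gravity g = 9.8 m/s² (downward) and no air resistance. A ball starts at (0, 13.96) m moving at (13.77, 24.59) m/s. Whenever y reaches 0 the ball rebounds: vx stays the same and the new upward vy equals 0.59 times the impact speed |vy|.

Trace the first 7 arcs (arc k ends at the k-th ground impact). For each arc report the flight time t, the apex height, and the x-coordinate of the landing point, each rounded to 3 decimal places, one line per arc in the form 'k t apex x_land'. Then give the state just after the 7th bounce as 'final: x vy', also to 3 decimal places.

Arc 1: start y=13.960, vy=24.590 → t=5.533, apex=44.810, x_land=76.193, impact vy=-29.636
  bounce: vy ← 0.59·29.636 = 17.485
Arc 2: start y=0.000, vy=17.485 → t=3.568, apex=15.599, x_land=125.330, impact vy=-17.485
  bounce: vy ← 0.59·17.485 = 10.316
Arc 3: start y=0.000, vy=10.316 → t=2.105, apex=5.430, x_land=154.320, impact vy=-10.316
  bounce: vy ← 0.59·10.316 = 6.087
Arc 4: start y=0.000, vy=6.087 → t=1.242, apex=1.890, x_land=171.425, impact vy=-6.087
  bounce: vy ← 0.59·6.087 = 3.591
Arc 5: start y=0.000, vy=3.591 → t=0.733, apex=0.658, x_land=181.517, impact vy=-3.591
  bounce: vy ← 0.59·3.591 = 2.119
Arc 6: start y=0.000, vy=2.119 → t=0.432, apex=0.229, x_land=187.471, impact vy=-2.119
  bounce: vy ← 0.59·2.119 = 1.250
Arc 7: start y=0.000, vy=1.250 → t=0.255, apex=0.080, x_land=190.984, impact vy=-1.250
  bounce: vy ← 0.59·1.250 = 0.738

1 5.533 44.810 76.193
2 3.568 15.599 125.330
3 2.105 5.430 154.320
4 1.242 1.890 171.425
5 0.733 0.658 181.517
6 0.432 0.229 187.471
7 0.255 0.080 190.984
final: 190.984 0.738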